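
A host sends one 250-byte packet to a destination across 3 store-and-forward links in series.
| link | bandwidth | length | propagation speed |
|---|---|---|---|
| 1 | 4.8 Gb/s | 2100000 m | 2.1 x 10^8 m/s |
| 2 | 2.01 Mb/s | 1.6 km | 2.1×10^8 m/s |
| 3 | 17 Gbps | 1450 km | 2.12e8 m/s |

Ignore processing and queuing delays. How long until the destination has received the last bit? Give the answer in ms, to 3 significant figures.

17.8 ms

L = 250 × 8 = 2000 bits.
Transmission delays (L/R per hop): 0.000416667, 0.995025, 0.000117647 ms; sum = 0.995559 ms.
Propagation delays (d/s per hop): 10, 0.00761905, 6.83962 ms; sum = 16.8472 ms.
End-to-end = 17.8 ms.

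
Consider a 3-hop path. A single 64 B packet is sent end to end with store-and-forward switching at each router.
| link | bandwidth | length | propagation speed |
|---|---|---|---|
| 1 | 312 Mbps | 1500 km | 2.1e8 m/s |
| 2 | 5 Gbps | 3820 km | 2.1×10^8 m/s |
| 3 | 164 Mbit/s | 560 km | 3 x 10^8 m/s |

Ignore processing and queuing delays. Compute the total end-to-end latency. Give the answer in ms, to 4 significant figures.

27.20 ms

L = 64 × 8 = 512 bits.
Transmission delays (L/R per hop): 0.00164103, 0.0001024, 0.00312195 ms; sum = 0.00486538 ms.
Propagation delays (d/s per hop): 7.14286, 18.1905, 1.86667 ms; sum = 27.2 ms.
End-to-end = 27.20 ms.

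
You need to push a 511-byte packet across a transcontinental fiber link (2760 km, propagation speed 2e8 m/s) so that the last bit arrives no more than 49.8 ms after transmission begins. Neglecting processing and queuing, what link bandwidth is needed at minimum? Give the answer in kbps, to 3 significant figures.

114 kbps

L = 4088 bits.
Propagation delay = 2760000 / 200000000 = 13.8 ms.
Transmission budget = 49.8 − 13.8 = 36 ms.
R ≥ L / t_tx = 4088 bits / 0.036 s = 114 kbps.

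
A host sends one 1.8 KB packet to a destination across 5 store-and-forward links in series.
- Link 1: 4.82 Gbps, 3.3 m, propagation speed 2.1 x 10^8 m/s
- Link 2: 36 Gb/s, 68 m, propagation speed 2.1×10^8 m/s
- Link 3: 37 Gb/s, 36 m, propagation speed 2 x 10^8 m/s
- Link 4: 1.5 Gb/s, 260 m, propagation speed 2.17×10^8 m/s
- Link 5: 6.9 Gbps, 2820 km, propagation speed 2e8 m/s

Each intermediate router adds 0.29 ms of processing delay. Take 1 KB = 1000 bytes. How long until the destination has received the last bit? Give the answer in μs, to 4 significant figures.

L = 14400 bits.
Transmission delays (L/R per hop): 2.98755, 0.4, 0.389189, 9.6, 2.08696 μs; sum = 15.4637 μs.
Propagation delays (d/s per hop): 0.0157143, 0.32381, 0.18, 1.19816, 14100 μs; sum = 14101.7 μs.
Processing at 4 router(s): 4 × 0.29 ms = 1160 μs.
End-to-end = 15280 μs.

15280 μs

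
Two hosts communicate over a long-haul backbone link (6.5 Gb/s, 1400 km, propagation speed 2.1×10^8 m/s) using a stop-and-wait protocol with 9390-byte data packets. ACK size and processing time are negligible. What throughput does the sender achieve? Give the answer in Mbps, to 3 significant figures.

t_tx = L/R = 75120/6500000000 = 1.15569e-05 s.
t_prop = 1400000/210000000 = 0.00666667 s; RTT = 0.0133333 s.
Cycle = t_tx + RTT = 0.0133449 s.
Throughput = L / cycle = 75120 / 0.0133449 = 5.63 Mbps.

5.63 Mbps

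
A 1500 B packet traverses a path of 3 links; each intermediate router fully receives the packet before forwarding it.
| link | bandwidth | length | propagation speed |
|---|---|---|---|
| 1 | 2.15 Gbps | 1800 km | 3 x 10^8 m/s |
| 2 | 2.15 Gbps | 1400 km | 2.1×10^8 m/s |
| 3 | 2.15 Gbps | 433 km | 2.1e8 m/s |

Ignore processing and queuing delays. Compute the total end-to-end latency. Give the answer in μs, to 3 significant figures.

14700 μs

L = 1500 × 8 = 12000 bits.
Transmission delay per hop = L/R = 12000/2150000000 = 5.5814 μs; 3 hops → 16.7442 μs.
Propagation delays (d/s per hop): 6000, 6666.67, 2061.9 μs; sum = 14728.6 μs.
End-to-end = 14700 μs.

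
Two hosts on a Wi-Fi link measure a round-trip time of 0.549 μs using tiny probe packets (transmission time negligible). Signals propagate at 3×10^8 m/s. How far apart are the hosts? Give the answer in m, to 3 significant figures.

One-way propagation = RTT/2 = 0.2745 μs.
d = s × t = 300000000 × 2.745e-07 = 82.4 m.

82.4 m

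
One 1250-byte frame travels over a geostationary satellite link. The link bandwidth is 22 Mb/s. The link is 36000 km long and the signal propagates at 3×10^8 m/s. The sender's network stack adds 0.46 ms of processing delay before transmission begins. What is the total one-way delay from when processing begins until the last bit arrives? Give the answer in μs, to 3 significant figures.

121000 μs

L = 1250 × 8 = 10000 bits.
Transmission delay = L/R = 10000 / 22000000 = 454.545 μs.
Propagation delay = d/s = 36000000 m / 300000000 m/s = 120000 μs.
Plus processing delay 0.46 ms = 460 μs.
Total = 121000 μs.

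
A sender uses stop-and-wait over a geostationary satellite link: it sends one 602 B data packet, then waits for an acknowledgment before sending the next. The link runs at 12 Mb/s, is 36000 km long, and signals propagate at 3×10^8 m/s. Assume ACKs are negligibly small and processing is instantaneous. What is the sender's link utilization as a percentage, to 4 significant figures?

t_tx = L/R = 4816/12000000 = 0.000401333 s.
t_prop = 36000000/300000000 = 0.12 s; RTT = 0.24 s.
Cycle = t_tx + RTT = 0.240401 s.
Utilization = t_tx / cycle = 0.000401333/0.240401 = 0.1669 %.

0.1669 %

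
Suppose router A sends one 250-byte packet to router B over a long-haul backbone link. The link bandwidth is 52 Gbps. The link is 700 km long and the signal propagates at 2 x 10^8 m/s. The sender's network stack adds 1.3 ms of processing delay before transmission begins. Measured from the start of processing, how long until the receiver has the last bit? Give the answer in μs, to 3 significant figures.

4800 μs

L = 250 × 8 = 2000 bits.
Transmission delay = L/R = 2000 / 52000000000 = 0.0384615 μs.
Propagation delay = d/s = 700000 m / 200000000 m/s = 3500 μs.
Plus processing delay 1.3 ms = 1300 μs.
Total = 4800 μs.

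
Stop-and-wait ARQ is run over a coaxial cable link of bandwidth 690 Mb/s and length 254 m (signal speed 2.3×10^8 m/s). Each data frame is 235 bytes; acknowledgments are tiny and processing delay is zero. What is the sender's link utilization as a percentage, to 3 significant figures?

55.2 %

t_tx = L/R = 1880/690000000 = 2.72464e-06 s.
t_prop = 254/2.3e+08 = 1.10435e-06 s; RTT = 2.2087e-06 s.
Cycle = t_tx + RTT = 4.93333e-06 s.
Utilization = t_tx / cycle = 2.72464e-06/4.93333e-06 = 55.2 %.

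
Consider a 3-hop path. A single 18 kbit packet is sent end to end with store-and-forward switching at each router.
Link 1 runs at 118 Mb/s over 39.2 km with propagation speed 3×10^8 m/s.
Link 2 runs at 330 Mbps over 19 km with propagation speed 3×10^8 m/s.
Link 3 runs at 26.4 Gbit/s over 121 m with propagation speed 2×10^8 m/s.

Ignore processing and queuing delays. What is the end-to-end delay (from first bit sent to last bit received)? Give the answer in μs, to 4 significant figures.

L = 18000 bits.
Transmission delays (L/R per hop): 152.542, 54.5455, 0.681818 μs; sum = 207.77 μs.
Propagation delays (d/s per hop): 130.667, 63.3333, 0.605 μs; sum = 194.605 μs.
End-to-end = 402.4 μs.

402.4 μs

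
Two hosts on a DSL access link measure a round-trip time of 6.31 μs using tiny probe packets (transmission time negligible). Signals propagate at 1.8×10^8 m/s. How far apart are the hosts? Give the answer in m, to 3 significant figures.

One-way propagation = RTT/2 = 3.155 μs.
d = s × t = 180000000 × 3.155e-06 = 568 m.

568 m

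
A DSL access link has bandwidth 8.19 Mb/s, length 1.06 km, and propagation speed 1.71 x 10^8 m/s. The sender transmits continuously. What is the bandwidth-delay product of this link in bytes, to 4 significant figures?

Propagation delay = 1060 / 171000000 = 6.19883e-06 s.
BDP = R × t_prop = 8.19e+06 × 6.19883e-06 = 50.7684 bits.
In bytes: 50.7684/8 = 6.346 bytes.

6.346 bytes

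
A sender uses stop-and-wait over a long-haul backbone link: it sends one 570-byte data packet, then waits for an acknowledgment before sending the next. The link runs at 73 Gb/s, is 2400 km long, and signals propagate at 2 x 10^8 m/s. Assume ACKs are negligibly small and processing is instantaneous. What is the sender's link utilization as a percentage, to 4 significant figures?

t_tx = L/R = 4560/73000000000 = 6.24658e-08 s.
t_prop = 2400000/200000000 = 0.012 s; RTT = 0.024 s.
Cycle = t_tx + RTT = 0.0240001 s.
Utilization = t_tx / cycle = 6.24658e-08/0.0240001 = 0.0002603 %.

0.0002603 %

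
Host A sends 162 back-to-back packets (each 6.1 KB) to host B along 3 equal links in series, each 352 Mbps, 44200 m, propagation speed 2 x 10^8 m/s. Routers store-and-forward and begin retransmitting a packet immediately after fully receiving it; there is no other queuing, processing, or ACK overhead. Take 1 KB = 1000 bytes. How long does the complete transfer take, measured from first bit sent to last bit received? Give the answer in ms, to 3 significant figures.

23.4 ms

Per-hop transmission t_tx = L/R = 48800/352000000 = 0.138636 ms.
Per-hop propagation t_prop = 44200/200000000 = 0.221 ms.
Pipeline fill: first packet needs 3·t_tx to clear all hops; remaining 161 packets each add one t_tx.
Total = (3+162-1)·t_tx + 3·t_prop = 164·0.138636 + 3·0.221 = 23.4 ms.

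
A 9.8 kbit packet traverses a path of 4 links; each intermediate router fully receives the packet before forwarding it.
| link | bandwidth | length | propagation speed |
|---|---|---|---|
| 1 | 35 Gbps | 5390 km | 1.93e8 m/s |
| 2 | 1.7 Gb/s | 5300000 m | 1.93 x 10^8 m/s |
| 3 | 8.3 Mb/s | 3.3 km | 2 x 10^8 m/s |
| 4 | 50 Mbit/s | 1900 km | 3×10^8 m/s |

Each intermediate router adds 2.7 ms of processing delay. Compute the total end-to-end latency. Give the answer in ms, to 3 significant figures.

71.2 ms

L = 9800 bits.
Transmission delays (L/R per hop): 0.00028, 0.00576471, 1.18072, 0.196 ms; sum = 1.38277 ms.
Propagation delays (d/s per hop): 27.9275, 27.4611, 0.0165, 6.33333 ms; sum = 61.7384 ms.
Processing at 3 router(s): 3 × 2.7 ms = 8.1 ms.
End-to-end = 71.2 ms.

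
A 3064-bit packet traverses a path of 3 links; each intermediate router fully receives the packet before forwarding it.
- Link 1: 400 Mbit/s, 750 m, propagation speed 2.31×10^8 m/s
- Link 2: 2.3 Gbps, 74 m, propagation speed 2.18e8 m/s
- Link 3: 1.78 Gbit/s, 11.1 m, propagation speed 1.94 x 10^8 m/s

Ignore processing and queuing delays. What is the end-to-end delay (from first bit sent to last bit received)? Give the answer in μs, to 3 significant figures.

14.4 μs

Transmission delays (L/R per hop): 7.66, 1.33217, 1.72135 μs; sum = 10.7135 μs.
Propagation delays (d/s per hop): 3.24675, 0.33945, 0.0572165 μs; sum = 3.64342 μs.
End-to-end = 14.4 μs.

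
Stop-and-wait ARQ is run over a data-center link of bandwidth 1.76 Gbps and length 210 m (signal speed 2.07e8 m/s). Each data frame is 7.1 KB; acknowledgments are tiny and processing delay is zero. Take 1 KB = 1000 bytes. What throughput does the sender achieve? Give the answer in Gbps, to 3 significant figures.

1.66 Gbps

t_tx = L/R = 56800/1760000000 = 3.22727e-05 s.
t_prop = 210/2.07e+08 = 1.01449e-06 s; RTT = 2.02899e-06 s.
Cycle = t_tx + RTT = 3.43017e-05 s.
Throughput = L / cycle = 56800 / 3.43017e-05 = 1.66 Gbps.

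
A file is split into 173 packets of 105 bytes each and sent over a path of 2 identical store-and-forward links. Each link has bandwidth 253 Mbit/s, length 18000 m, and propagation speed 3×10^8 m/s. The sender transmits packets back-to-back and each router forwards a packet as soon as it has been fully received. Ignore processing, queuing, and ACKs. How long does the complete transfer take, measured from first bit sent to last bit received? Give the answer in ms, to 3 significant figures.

0.698 ms

Per-hop transmission t_tx = L/R = 840/253000000 = 0.00332016 ms.
Per-hop propagation t_prop = 18000/300000000 = 0.06 ms.
Pipeline fill: first packet needs 2·t_tx to clear all hops; remaining 172 packets each add one t_tx.
Total = (2+173-1)·t_tx + 2·t_prop = 174·0.00332016 + 2·0.06 = 0.698 ms.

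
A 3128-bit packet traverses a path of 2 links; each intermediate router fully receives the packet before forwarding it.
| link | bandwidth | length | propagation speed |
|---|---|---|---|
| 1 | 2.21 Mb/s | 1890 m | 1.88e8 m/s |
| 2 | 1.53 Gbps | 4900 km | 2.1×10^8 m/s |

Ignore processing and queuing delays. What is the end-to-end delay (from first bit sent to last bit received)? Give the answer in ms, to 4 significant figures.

24.76 ms

Transmission delays (L/R per hop): 1.41538, 0.00204444 ms; sum = 1.41743 ms.
Propagation delays (d/s per hop): 0.0100532, 23.3333 ms; sum = 23.3434 ms.
End-to-end = 24.76 ms.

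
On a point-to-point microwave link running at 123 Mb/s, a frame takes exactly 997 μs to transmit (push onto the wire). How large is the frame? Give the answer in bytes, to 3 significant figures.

15300 bytes

L = R × t_tx = 123000000 b/s × 0.000997 s = 122631 bits.
In bytes: 122631 / 8 = 15300 bytes.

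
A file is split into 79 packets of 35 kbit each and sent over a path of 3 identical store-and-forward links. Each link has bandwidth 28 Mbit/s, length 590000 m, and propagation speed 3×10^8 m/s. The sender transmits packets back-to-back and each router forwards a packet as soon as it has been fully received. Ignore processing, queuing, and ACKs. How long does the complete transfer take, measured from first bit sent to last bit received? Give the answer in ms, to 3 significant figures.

Per-hop transmission t_tx = L/R = 35000/28000000 = 1.25 ms.
Per-hop propagation t_prop = 590000/300000000 = 1.96667 ms.
Pipeline fill: first packet needs 3·t_tx to clear all hops; remaining 78 packets each add one t_tx.
Total = (3+79-1)·t_tx + 3·t_prop = 81·1.25 + 3·1.96667 = 107 ms.

107 ms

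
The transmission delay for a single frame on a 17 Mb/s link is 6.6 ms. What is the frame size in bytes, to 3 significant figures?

14000 bytes

L = R × t_tx = 17000000 b/s × 0.0066 s = 112200 bits.
In bytes: 112200 / 8 = 14000 bytes.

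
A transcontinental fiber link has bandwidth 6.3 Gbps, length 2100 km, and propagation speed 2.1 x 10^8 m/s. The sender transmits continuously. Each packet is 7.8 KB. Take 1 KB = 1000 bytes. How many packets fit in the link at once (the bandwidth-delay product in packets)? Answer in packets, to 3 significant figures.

1010 packets

Propagation delay = 2100000 / 210000000 = 0.01 s.
BDP = R × t_prop = 6300000000 × 0.01 = 63000000 bits.
In packets of 62400 bits: 1010 packets.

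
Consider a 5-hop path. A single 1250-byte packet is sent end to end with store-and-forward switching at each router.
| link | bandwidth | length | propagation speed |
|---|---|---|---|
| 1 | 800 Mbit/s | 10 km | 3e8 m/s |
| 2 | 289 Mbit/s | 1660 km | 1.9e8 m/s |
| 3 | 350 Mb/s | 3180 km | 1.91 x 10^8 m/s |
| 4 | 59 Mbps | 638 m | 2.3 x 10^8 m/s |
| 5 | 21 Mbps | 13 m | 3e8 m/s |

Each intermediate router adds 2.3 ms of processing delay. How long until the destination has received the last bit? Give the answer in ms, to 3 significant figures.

L = 1250 × 8 = 10000 bits.
Transmission delays (L/R per hop): 0.0125, 0.0346021, 0.0285714, 0.169492, 0.47619 ms; sum = 0.721356 ms.
Propagation delays (d/s per hop): 0.0333333, 8.73684, 16.6492, 0.00277391, 4.33333e-05 ms; sum = 25.4222 ms.
Processing at 4 router(s): 4 × 2.3 ms = 9.2 ms.
End-to-end = 35.3 ms.

35.3 ms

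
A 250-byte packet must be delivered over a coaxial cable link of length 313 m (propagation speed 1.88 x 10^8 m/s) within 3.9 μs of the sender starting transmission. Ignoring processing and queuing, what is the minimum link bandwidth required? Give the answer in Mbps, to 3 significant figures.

L = 2000 bits.
Propagation delay = 313 / 188000000 = 1.66489 μs.
Transmission budget = 3.9 − 1.66489 = 2.23511 μs.
R ≥ L / t_tx = 2000 bits / 2.23511e-06 s = 895 Mbps.

895 Mbps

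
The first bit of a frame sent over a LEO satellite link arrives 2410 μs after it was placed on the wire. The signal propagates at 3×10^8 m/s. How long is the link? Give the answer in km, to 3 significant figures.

d = s × t_prop = 300000000 × 0.00241 = 723 km.

723 km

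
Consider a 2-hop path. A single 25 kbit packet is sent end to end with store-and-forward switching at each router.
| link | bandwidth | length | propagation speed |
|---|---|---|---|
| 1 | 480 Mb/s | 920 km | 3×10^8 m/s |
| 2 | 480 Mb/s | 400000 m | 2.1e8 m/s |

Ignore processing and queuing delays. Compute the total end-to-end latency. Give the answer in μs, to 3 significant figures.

L = 25000 bits.
Transmission delay per hop = L/R = 25000/480000000 = 52.0833 μs; 2 hops → 104.167 μs.
Propagation delays (d/s per hop): 3066.67, 1904.76 μs; sum = 4971.43 μs.
End-to-end = 5080 μs.

5080 μs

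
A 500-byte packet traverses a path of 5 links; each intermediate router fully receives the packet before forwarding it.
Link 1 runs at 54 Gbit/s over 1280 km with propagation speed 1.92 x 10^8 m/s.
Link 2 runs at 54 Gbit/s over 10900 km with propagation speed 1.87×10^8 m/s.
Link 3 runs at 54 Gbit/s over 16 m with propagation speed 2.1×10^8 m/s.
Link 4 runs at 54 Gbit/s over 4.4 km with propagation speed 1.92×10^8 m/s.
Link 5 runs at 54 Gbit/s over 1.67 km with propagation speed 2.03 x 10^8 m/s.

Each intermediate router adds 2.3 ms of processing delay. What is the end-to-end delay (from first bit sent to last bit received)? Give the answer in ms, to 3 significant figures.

L = 500 × 8 = 4000 bits.
Transmission delay per hop = L/R = 4000/54000000000 = 7.40741e-05 ms; 5 hops → 0.00037037 ms.
Propagation delays (d/s per hop): 6.66667, 58.2888, 7.61905e-05, 0.0229167, 0.0082266 ms; sum = 64.9867 ms.
Processing at 4 router(s): 4 × 2.3 ms = 9.2 ms.
End-to-end = 74.2 ms.

74.2 ms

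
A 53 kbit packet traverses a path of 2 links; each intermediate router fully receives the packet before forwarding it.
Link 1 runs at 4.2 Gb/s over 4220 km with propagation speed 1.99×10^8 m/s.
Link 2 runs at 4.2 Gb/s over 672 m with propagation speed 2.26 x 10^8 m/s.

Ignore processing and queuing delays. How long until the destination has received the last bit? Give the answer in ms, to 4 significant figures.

L = 53000 bits.
Transmission delay per hop = L/R = 53000/4200000000 = 0.012619 ms; 2 hops → 0.0252381 ms.
Propagation delays (d/s per hop): 21.206, 0.00297345 ms; sum = 21.209 ms.
End-to-end = 21.23 ms.

21.23 ms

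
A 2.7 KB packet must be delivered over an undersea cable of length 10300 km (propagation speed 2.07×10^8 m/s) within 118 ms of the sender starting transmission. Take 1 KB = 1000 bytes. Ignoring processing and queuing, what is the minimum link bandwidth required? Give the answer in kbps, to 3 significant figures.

L = 21600 bits.
Propagation delay = 10300000 / 2.07e+08 = 49.7585 ms.
Transmission budget = 118 − 49.7585 = 68.2415 ms.
R ≥ L / t_tx = 21600 bits / 0.0682415 s = 317 kbps.

317 kbps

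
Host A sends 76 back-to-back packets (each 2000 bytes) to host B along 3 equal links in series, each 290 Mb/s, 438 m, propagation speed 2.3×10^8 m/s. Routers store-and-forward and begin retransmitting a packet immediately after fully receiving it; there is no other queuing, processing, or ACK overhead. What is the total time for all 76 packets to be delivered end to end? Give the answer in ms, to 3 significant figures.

4.31 ms

Per-hop transmission t_tx = L/R = 16000/290000000 = 0.0551724 ms.
Per-hop propagation t_prop = 438/2.3e+08 = 0.00190435 ms.
Pipeline fill: first packet needs 3·t_tx to clear all hops; remaining 75 packets each add one t_tx.
Total = (3+76-1)·t_tx + 3·t_prop = 78·0.0551724 + 3·0.00190435 = 4.31 ms.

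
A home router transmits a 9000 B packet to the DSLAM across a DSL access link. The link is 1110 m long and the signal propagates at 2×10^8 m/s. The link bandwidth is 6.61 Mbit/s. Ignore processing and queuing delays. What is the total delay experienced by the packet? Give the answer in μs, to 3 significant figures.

10900 μs

L = 9000 × 8 = 72000 bits.
Transmission delay = L/R = 72000 / 6610000 = 10892.6 μs.
Propagation delay = d/s = 1110 m / 200000000 m/s = 5.55 μs.
Total = 10900 μs.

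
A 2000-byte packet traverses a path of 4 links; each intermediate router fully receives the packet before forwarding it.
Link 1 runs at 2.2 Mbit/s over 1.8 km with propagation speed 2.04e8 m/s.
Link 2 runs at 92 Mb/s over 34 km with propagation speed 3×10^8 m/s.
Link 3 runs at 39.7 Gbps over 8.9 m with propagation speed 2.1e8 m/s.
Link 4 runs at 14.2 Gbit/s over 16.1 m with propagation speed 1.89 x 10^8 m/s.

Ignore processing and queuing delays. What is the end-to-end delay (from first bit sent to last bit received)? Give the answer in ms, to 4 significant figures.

7.570 ms

L = 2000 × 8 = 16000 bits.
Transmission delays (L/R per hop): 7.27273, 0.173913, 0.000403023, 0.00112676 ms; sum = 7.44817 ms.
Propagation delays (d/s per hop): 0.00882353, 0.113333, 4.2381e-05, 8.51852e-05 ms; sum = 0.122284 ms.
End-to-end = 7.570 ms.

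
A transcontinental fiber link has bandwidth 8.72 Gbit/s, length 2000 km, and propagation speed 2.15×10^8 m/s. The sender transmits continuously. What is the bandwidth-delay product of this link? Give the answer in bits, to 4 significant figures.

81120000 bits

Propagation delay = 2000000 / 215000000 = 0.00930233 s.
BDP = R × t_prop = 8720000000 × 0.00930233 = 81116300 bits.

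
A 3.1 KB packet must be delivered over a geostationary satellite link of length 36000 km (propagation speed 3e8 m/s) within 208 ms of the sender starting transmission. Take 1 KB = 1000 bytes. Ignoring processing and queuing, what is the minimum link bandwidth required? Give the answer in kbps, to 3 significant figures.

L = 24800 bits.
Propagation delay = 36000000 / 300000000 = 120 ms.
Transmission budget = 208 − 120 = 88 ms.
R ≥ L / t_tx = 24800 bits / 0.088 s = 282 kbps.

282 kbps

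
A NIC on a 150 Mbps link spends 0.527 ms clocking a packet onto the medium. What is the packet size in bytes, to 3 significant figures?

L = R × t_tx = 150000000 b/s × 0.000527 s = 79050 bits.
In bytes: 79050 / 8 = 9880 bytes.

9880 bytes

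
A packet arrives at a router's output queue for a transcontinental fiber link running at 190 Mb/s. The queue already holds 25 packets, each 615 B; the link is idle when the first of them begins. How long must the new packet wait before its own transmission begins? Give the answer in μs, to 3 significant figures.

647 μs

Each queued packet: L/R = 4920/190000000 = 25.8947 μs.
25 queued → 647.368 μs.
Queuing delay = 647 μs.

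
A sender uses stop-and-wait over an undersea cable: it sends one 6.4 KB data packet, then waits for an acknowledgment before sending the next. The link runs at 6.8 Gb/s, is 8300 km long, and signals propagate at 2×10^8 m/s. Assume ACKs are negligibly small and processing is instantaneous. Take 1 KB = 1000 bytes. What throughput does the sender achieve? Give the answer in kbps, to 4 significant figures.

616.8 kbps

t_tx = L/R = 51200/6800000000 = 7.52941e-06 s.
t_prop = 8300000/200000000 = 0.0415 s; RTT = 0.083 s.
Cycle = t_tx + RTT = 0.0830075 s.
Throughput = L / cycle = 51200 / 0.0830075 = 616.8 kbps.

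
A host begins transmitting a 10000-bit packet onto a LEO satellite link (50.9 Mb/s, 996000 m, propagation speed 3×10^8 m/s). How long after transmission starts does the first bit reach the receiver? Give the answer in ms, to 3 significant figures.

First bit experiences only propagation delay: d/s = 996000/300000000 = 3.32 ms.

3.32 ms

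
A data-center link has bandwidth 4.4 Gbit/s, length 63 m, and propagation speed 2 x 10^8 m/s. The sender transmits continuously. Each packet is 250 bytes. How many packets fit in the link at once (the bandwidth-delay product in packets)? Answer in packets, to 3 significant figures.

Propagation delay = 63 / 200000000 = 3.15e-07 s.
BDP = R × t_prop = 4400000000 × 3.15e-07 = 1386 bits.
In packets of 2000 bits: 0.693 packets.

0.693 packets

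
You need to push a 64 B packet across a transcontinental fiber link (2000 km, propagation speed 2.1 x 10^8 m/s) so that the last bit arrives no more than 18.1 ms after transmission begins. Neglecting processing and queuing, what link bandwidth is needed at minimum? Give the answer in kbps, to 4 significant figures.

L = 512 bits.
Propagation delay = 2000000 / 210000000 = 9.52381 ms.
Transmission budget = 18.1 − 9.52381 = 8.57619 ms.
R ≥ L / t_tx = 512 bits / 0.00857619 s = 59.70 kbps.

59.70 kbps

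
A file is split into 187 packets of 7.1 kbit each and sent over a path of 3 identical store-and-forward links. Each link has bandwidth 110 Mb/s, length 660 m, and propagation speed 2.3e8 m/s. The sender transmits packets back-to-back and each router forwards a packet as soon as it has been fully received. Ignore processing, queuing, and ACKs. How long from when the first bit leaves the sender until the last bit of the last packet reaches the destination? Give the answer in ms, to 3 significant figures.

12.2 ms

Per-hop transmission t_tx = L/R = 7100/110000000 = 0.0645455 ms.
Per-hop propagation t_prop = 660/2.3e+08 = 0.00286957 ms.
Pipeline fill: first packet needs 3·t_tx to clear all hops; remaining 186 packets each add one t_tx.
Total = (3+187-1)·t_tx + 3·t_prop = 189·0.0645455 + 3·0.00286957 = 12.2 ms.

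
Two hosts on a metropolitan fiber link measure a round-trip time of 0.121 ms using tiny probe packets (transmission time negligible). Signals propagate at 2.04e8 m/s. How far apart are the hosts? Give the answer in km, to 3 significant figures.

12.3 km

One-way propagation = RTT/2 = 0.0605 ms.
d = s × t = 204000000 × 6.05e-05 = 12.3 km.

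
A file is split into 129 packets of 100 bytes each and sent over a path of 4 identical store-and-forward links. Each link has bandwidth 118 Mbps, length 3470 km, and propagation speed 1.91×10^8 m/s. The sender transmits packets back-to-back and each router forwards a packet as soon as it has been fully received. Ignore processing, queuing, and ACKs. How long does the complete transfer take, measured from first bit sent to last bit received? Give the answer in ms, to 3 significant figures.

73.6 ms

Per-hop transmission t_tx = L/R = 800/118000000 = 0.00677966 ms.
Per-hop propagation t_prop = 3470000/191000000 = 18.1675 ms.
Pipeline fill: first packet needs 4·t_tx to clear all hops; remaining 128 packets each add one t_tx.
Total = (4+129-1)·t_tx + 4·t_prop = 132·0.00677966 + 4·18.1675 = 73.6 ms.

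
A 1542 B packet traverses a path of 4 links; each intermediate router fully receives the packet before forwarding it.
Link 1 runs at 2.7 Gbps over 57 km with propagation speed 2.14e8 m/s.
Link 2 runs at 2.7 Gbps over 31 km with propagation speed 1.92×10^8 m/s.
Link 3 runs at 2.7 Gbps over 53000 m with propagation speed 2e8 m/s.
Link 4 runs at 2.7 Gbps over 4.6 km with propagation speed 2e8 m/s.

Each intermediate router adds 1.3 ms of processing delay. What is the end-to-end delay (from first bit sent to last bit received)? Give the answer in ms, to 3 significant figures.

4.63 ms

L = 1542 × 8 = 12336 bits.
Transmission delay per hop = L/R = 12336/2700000000 = 0.00456889 ms; 4 hops → 0.0182756 ms.
Propagation delays (d/s per hop): 0.266355, 0.161458, 0.265, 0.023 ms; sum = 0.715813 ms.
Processing at 3 router(s): 3 × 1.3 ms = 3.9 ms.
End-to-end = 4.63 ms.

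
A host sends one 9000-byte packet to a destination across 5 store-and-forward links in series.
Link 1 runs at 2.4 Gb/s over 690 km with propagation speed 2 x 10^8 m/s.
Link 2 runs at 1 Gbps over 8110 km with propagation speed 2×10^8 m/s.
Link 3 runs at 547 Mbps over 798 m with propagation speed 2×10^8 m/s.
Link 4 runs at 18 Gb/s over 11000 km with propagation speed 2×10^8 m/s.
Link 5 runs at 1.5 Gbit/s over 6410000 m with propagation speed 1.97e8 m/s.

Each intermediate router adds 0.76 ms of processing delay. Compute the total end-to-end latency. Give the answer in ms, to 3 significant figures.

L = 9000 × 8 = 72000 bits.
Transmission delays (L/R per hop): 0.03, 0.072, 0.131627, 0.004, 0.048 ms; sum = 0.285627 ms.
Propagation delays (d/s per hop): 3.45, 40.55, 0.00399, 55, 32.5381 ms; sum = 131.542 ms.
Processing at 4 router(s): 4 × 0.76 ms = 3.04 ms.
End-to-end = 135 ms.

135 ms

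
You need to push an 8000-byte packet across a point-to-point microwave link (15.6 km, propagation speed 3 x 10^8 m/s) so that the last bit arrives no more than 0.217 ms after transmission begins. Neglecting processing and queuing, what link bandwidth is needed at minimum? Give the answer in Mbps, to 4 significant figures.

387.9 Mbps

L = 64000 bits.
Propagation delay = 15600 / 300000000 = 0.052 ms.
Transmission budget = 0.217 − 0.052 = 0.165 ms.
R ≥ L / t_tx = 64000 bits / 0.000165 s = 387.9 Mbps.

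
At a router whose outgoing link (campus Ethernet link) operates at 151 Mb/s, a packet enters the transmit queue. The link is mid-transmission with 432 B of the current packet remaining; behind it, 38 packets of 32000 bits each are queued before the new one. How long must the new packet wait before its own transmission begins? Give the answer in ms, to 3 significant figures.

8.08 ms

Each queued packet: L/R = 32000/151000000 = 0.211921 ms.
38 queued → 8.05298 ms.
Plus remaining 3456 bits of current packet: 0.0228874 ms.
Queuing delay = 8.08 ms.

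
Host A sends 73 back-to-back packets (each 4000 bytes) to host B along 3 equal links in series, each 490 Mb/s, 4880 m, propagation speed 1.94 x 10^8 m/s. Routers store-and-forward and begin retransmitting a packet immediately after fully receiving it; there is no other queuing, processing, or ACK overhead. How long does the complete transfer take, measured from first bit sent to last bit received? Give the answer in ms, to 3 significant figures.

4.97 ms

Per-hop transmission t_tx = L/R = 32000/490000000 = 0.0653061 ms.
Per-hop propagation t_prop = 4880/194000000 = 0.0251546 ms.
Pipeline fill: first packet needs 3·t_tx to clear all hops; remaining 72 packets each add one t_tx.
Total = (3+73-1)·t_tx + 3·t_prop = 75·0.0653061 + 3·0.0251546 = 4.97 ms.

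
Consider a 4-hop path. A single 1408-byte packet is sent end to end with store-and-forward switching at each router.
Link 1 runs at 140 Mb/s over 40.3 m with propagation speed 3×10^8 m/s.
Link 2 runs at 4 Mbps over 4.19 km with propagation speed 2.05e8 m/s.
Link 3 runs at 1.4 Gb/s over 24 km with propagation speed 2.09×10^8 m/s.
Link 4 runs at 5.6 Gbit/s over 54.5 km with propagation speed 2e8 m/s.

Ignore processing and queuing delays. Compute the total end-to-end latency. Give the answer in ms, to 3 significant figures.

3.31 ms

L = 1408 × 8 = 11264 bits.
Transmission delays (L/R per hop): 0.0804571, 2.816, 0.00804571, 0.00201143 ms; sum = 2.90651 ms.
Propagation delays (d/s per hop): 0.000134333, 0.020439, 0.114833, 0.2725 ms; sum = 0.407906 ms.
End-to-end = 3.31 ms.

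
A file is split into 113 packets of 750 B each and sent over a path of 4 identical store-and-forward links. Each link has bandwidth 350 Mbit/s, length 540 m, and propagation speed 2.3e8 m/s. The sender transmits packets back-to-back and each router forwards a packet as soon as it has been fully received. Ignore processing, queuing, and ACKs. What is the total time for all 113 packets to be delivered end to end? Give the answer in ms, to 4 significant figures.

Per-hop transmission t_tx = L/R = 6000/350000000 = 0.0171429 ms.
Per-hop propagation t_prop = 540/2.3e+08 = 0.00234783 ms.
Pipeline fill: first packet needs 4·t_tx to clear all hops; remaining 112 packets each add one t_tx.
Total = (4+113-1)·t_tx + 4·t_prop = 116·0.0171429 + 4·0.00234783 = 1.998 ms.

1.998 ms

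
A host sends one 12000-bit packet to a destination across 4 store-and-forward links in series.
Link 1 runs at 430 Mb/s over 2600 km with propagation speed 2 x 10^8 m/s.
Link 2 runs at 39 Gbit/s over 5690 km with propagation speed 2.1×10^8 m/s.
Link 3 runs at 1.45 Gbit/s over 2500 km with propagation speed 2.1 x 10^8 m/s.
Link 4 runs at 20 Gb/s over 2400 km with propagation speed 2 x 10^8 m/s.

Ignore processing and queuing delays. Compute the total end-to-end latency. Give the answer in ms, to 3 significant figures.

64.0 ms

Transmission delays (L/R per hop): 0.027907, 0.000307692, 0.00827586, 0.0006 ms; sum = 0.0370905 ms.
Propagation delays (d/s per hop): 13, 27.0952, 11.9048, 12 ms; sum = 64 ms.
End-to-end = 64.0 ms.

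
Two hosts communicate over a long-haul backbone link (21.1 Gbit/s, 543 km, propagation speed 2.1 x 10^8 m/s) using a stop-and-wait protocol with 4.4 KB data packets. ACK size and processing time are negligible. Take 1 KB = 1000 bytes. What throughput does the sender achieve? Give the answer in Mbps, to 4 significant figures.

6.804 Mbps

t_tx = L/R = 35200/21100000000 = 1.66825e-06 s.
t_prop = 543000/210000000 = 0.00258571 s; RTT = 0.00517143 s.
Cycle = t_tx + RTT = 0.0051731 s.
Throughput = L / cycle = 35200 / 0.0051731 = 6.804 Mbps.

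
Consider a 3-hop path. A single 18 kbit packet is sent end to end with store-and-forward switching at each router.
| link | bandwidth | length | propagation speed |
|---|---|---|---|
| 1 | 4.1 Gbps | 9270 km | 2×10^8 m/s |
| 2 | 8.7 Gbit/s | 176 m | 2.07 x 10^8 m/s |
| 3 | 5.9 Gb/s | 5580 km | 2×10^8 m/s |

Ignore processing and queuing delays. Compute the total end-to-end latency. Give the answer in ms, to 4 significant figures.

74.26 ms

L = 18000 bits.
Transmission delays (L/R per hop): 0.00439024, 0.00206897, 0.00305085 ms; sum = 0.00951006 ms.
Propagation delays (d/s per hop): 46.35, 0.000850242, 27.9 ms; sum = 74.2509 ms.
End-to-end = 74.26 ms.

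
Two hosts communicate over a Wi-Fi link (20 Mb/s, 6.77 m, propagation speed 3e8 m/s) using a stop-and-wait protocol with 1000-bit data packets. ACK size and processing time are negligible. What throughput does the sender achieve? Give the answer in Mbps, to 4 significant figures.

19.98 Mbps

t_tx = L/R = 1000/20000000 = 5e-05 s.
t_prop = 6.77/300000000 = 2.25667e-08 s; RTT = 4.51333e-08 s.
Cycle = t_tx + RTT = 5.00451e-05 s.
Throughput = L / cycle = 1000 / 5.00451e-05 = 19.98 Mbps.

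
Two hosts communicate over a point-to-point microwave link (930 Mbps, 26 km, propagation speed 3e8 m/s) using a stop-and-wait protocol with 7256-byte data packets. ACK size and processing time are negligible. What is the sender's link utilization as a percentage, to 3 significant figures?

26.5 %

t_tx = L/R = 58048/930000000 = 6.24172e-05 s.
t_prop = 26000/300000000 = 8.66667e-05 s; RTT = 0.000173333 s.
Cycle = t_tx + RTT = 0.000235751 s.
Utilization = t_tx / cycle = 6.24172e-05/0.000235751 = 26.5 %.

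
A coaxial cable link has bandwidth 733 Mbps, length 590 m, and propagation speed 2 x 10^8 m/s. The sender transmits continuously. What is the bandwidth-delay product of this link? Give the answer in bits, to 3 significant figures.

Propagation delay = 590 / 200000000 = 2.95e-06 s.
BDP = R × t_prop = 733000000 × 2.95e-06 = 2162.35 bits.

2160 bits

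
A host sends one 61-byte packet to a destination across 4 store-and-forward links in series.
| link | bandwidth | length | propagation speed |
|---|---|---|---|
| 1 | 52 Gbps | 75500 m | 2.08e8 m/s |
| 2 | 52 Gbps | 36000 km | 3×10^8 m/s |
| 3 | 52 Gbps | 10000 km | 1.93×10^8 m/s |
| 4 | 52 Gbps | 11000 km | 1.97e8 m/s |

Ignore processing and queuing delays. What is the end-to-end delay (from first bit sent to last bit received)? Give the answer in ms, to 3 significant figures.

228 ms

L = 61 × 8 = 488 bits.
Transmission delay per hop = L/R = 488/52000000000 = 9.38462e-06 ms; 4 hops → 3.75385e-05 ms.
Propagation delays (d/s per hop): 0.362981, 120, 51.8135, 55.8376 ms; sum = 228.014 ms.
End-to-end = 228 ms.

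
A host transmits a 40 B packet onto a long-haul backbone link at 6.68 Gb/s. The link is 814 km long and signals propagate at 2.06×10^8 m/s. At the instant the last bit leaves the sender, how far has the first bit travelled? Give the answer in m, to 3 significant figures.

t_tx = L/R = 320/6680000000 = 4.79042e-08 s.
Distance = s × t_tx = 206000000 × 4.79042e-08 = 9.87 m.

9.87 m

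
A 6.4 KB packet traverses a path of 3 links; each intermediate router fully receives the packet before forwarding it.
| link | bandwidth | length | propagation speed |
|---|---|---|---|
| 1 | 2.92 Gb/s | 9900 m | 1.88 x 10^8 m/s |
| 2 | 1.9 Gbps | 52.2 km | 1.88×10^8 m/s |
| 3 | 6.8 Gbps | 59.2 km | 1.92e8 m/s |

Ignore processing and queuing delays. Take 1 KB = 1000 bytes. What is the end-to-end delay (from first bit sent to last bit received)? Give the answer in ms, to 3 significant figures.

L = 51200 bits.
Transmission delays (L/R per hop): 0.0175342, 0.0269474, 0.00752941 ms; sum = 0.052011 ms.
Propagation delays (d/s per hop): 0.0526596, 0.27766, 0.308333 ms; sum = 0.638652 ms.
End-to-end = 0.691 ms.

0.691 ms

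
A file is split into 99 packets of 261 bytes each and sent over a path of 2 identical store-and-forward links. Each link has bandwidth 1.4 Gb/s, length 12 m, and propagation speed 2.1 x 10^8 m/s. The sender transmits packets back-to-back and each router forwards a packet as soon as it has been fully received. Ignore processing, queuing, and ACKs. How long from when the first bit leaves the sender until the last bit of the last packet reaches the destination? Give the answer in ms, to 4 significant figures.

Per-hop transmission t_tx = L/R = 2088/1400000000 = 0.00149143 ms.
Per-hop propagation t_prop = 12/210000000 = 5.71429e-05 ms.
Pipeline fill: first packet needs 2·t_tx to clear all hops; remaining 98 packets each add one t_tx.
Total = (2+99-1)·t_tx + 2·t_prop = 100·0.00149143 + 2·5.71429e-05 = 0.1493 ms.

0.1493 ms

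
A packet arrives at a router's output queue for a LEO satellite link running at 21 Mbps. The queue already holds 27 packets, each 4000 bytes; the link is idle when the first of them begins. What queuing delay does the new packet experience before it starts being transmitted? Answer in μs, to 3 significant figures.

Each queued packet: L/R = 32000/21000000 = 1523.81 μs.
27 queued → 41142.9 μs.
Queuing delay = 41100 μs.

41100 μs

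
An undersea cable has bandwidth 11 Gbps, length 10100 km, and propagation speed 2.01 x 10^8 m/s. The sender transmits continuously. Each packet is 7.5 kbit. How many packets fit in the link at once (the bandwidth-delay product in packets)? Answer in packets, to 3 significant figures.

Propagation delay = 10100000 / 2.01e+08 = 0.0502488 s.
BDP = R × t_prop = 11000000000 × 0.0502488 = 552736000 bits.
In packets of 7500 bits: 73700 packets.

73700 packets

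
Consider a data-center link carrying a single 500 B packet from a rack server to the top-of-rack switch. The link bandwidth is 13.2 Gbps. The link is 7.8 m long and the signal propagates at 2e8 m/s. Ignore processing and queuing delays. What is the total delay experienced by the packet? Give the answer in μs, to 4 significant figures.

0.3420 μs

L = 500 × 8 = 4000 bits.
Transmission delay = L/R = 4000 / 13200000000 = 0.30303 μs.
Propagation delay = d/s = 7.8 m / 200000000 m/s = 0.039 μs.
Total = 0.3420 μs.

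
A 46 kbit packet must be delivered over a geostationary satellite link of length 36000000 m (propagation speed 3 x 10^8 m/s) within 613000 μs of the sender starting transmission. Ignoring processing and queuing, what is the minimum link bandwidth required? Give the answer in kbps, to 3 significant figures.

Propagation delay = 36000000 / 300000000 = 120000 μs.
Transmission budget = 613000 − 120000 = 493000 μs.
R ≥ L / t_tx = 46000 bits / 0.493 s = 93.3 kbps.

93.3 kbps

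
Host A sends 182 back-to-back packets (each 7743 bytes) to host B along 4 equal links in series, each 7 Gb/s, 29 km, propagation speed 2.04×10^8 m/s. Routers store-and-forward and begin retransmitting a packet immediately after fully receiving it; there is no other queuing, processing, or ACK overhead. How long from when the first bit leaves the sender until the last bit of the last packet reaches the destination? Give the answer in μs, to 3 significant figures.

2210 μs

Per-hop transmission t_tx = L/R = 61944/7000000000 = 8.84914 μs.
Per-hop propagation t_prop = 29000/204000000 = 142.157 μs.
Pipeline fill: first packet needs 4·t_tx to clear all hops; remaining 181 packets each add one t_tx.
Total = (4+182-1)·t_tx + 4·t_prop = 185·8.84914 + 4·142.157 = 2210 μs.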